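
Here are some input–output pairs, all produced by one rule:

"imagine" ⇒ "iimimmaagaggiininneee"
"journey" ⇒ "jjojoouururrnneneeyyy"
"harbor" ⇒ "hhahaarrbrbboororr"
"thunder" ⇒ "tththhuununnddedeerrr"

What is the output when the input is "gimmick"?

ggigiimmmmmmiicicckkk

Rule — repeat every character 3 times, then swap each adjacent pair of characters (1↔2, 3↔4, ...).
Doing the same to "gimmick": "ggigiimmmmmmiicicckkk".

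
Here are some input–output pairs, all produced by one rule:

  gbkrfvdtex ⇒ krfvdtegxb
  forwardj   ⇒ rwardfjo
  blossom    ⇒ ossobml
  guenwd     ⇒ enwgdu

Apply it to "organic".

ganiocr

Looking at the pairs, the operation is to swap the first and last characters, then move the first 2 characters to the end (rotate left by 2).
"organic" → "crganio" → "ganiocr".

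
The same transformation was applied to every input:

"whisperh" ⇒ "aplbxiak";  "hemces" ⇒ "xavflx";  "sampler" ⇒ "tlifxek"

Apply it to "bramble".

kufteux

The transformation: swap each adjacent pair of characters (1↔2, 3↔4, ...), then shift every letter 7 places backward in the alphabet (wrapping around).
Applying both steps to "bramble": "rbmalbe", then "kufteux".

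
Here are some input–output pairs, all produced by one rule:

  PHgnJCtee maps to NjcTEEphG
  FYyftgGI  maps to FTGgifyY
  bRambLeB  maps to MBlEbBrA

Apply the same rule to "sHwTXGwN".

The pattern: flip the case of every letter, then move the first 3 characters to the end (rotate left by 3).
Applying both steps to "sHwTXGwN": "ShWtxgWn", then "txgWnShW".

txgWnShW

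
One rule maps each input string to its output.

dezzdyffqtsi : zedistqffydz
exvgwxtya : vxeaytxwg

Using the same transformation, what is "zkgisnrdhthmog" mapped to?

In each case the input is transformed by: reverse the string, then move the last 3 characters to the front (rotate right by 3).
For "zkgisnrdhthmog", step one produces "gomhthdrnsigkz"; step two turns that into "gkzgomhthdrnsi".

gkzgomhthdrnsi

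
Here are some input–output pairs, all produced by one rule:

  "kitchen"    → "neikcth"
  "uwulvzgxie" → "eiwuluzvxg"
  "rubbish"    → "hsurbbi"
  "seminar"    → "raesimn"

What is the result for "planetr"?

The transformation: move the last 2 characters to the front (rotate right by 2), then swap each adjacent pair of characters (1↔2, 3↔4, ...).
Starting from "planetr": after the first operation, "trplane"; after the second, "rtlpnae".

rtlpnae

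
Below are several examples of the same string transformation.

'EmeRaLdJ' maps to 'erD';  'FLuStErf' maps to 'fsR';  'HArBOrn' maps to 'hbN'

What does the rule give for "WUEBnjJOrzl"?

Each output is the input with this applied: keep one character in every 3, starting at position 1 (positions 1st, 4th, 7th, ...), then flip the case of every letter.
"WUEBnjJOrzl" → "WBJz" → "wbjZ".

wbjZ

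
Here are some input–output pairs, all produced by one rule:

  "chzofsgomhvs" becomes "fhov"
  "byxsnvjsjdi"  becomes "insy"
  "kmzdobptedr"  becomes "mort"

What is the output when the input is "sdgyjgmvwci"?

dijv

Each output is the input with this applied: keep one character in every 3, starting at position 2 (positions 2nd, 5th, 8th, ...), then sort the characters into alphabetical order.
For "sdgyjgmvwci", step one produces "djvi"; step two turns that into "dijv".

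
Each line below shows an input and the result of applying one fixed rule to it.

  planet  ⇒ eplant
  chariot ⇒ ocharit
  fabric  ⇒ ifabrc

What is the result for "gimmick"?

In each case the input is transformed by: move the last character to the front, then swap the first and last characters.
Starting from "gimmick": after the first operation, "kgimmic"; after the second, "cgimmik".

cgimmik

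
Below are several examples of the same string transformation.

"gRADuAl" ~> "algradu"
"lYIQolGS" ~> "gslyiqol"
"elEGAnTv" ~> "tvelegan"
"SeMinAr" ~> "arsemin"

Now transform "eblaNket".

The transformation: move the last 2 characters to the front (rotate right by 2), then convert every letter to lowercase.
"eblaNket" → "eteblaNk" → "eteblank".

eteblank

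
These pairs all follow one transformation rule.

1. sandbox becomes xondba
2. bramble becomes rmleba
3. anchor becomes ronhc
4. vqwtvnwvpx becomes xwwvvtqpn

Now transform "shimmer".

rmmihe

Each output is the input with this applied: delete the first character, then sort the characters into reverse alphabetical order.
"shimmer" → "himmer" → "rmmihe".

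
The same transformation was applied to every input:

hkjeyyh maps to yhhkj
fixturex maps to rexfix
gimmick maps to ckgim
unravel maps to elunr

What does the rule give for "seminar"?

The transformation: move the first 3 characters to the end (rotate left by 3), then delete the first 2 characters.
Applying both steps to "seminar": "inarsem", then "arsem".

arsem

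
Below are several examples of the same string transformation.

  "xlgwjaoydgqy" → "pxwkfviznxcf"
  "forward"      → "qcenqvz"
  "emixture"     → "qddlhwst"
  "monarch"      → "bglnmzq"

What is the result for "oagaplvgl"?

fknzfzoku

Each output is the input with this applied: move the last 2 characters to the front (rotate right by 2), then shift every letter 1 place backward in the alphabet (wrapping around).
For "oagaplvgl", step one produces "gloagaplv"; step two turns that into "fknzfzoku".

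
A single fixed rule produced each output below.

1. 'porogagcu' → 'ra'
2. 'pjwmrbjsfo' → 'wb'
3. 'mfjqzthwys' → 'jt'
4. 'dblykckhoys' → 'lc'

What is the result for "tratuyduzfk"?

ay

Rule — keep one character in every 3, starting at position 3 (positions 3rd, 6th, 9th, ...), then delete the last character.
"tratuyduzfk" → "ay".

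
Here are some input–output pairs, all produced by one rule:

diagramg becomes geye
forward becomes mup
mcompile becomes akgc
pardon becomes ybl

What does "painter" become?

ylc

The transformation: keep every other character starting from the second (positions 2nd, 4th, 6th, ...), then shift every letter 2 places backward in the alphabet (wrapping around).
"painter" → "ane" → "ylc".
(Check on "forward": → "owr" → "mup" ✓)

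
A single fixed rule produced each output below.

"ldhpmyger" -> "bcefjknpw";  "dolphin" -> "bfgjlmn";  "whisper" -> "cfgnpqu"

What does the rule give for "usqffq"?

ddooqs

Each output is the input with this applied: sort the characters into alphabetical order, then shift every letter 2 places backward in the alphabet (wrapping around).
Starting from "usqffq": after the first operation, "ffqqsu"; after the second, "ddooqs".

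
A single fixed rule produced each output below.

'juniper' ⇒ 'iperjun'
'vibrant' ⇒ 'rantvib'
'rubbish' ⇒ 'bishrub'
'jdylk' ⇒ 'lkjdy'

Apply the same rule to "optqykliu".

qykliuopt

The pattern: move the first 3 characters to the end (rotate left by 3).
Applying that to "optqykliu" gives "qykliuopt".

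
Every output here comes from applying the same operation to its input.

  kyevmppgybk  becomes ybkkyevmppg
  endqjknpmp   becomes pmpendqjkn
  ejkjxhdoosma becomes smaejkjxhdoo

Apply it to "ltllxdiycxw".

The rule is to move the last 3 characters to the front (rotate right by 3).
Applying that to "ltllxdiycxw" gives "cxwltllxdiy".

cxwltllxdiy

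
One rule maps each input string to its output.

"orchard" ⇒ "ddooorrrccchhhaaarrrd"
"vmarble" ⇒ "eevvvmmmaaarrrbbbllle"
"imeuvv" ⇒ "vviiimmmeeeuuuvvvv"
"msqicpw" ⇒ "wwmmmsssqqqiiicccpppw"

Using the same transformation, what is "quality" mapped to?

What's happening: repeat every character 3 times, then move the last 2 characters to the front (rotate right by 2).
"quality" → "qqquuuaaallliiitttyyy" → "yyqqquuuaaallliiittty".

yyqqquuuaaallliiittty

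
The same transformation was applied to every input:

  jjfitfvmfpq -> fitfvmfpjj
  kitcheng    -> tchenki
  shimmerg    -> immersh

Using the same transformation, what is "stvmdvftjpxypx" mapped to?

vmdvftjpxypst

Looking at the pairs, the operation is to delete the last character, then move the first 2 characters to the end (rotate left by 2).
For "stvmdvftjpxypx", step one produces "stvmdvftjpxyp"; step two turns that into "vmdvftjpxypst".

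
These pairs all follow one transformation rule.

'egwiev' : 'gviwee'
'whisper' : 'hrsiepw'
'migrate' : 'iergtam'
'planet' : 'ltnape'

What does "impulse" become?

The pattern: swap the first and last characters, then swap each adjacent pair of characters (1↔2, 3↔4, ...).
On "impulse": the first step gives "empulsi", and the second then gives "meupsli".

meupsli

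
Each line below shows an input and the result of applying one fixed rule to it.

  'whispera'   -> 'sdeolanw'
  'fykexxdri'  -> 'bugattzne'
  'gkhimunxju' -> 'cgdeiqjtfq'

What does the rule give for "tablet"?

pwxhap

What's happening: shift every letter 4 places backward in the alphabet (wrapping around).
Applying that to "tablet" gives "pwxhap".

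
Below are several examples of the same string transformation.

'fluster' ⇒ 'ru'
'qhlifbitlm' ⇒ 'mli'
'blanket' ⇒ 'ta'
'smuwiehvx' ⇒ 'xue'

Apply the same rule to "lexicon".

The rule is to take characters alternately from the front and the back (1st, last, 2nd, 2nd-last, ...), then keep one character in every 3, starting at position 2 (positions 2nd, 5th, 8th, ...).
For "lexicon", step one produces "lneoxci"; step two turns that into "nx".

nx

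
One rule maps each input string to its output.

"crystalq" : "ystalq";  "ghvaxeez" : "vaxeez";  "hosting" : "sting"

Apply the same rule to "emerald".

What's happening: delete the first 2 characters.
Applying that to "emerald" gives "erald".

erald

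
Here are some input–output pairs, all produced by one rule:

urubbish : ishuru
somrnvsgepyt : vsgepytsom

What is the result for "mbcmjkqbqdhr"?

Each output is the input with this applied: move the first 3 characters to the end (rotate left by 3), then delete the first 2 characters.
So "mbcmjkqbqdhr" becomes "kqbqdhrmbc".
(Check on "urubbish": → "bbishuru" → "ishuru" ✓)

kqbqdhrmbc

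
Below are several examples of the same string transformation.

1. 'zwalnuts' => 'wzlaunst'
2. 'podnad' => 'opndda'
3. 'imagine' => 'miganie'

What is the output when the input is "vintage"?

ivtngae

Rule — swap each adjacent pair of characters (1↔2, 3↔4, ...).
Applying that to "vintage" gives "ivtngae".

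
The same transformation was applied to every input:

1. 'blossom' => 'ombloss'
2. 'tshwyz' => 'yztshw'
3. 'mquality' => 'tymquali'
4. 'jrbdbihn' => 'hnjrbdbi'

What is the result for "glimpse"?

The pattern: move the last 2 characters to the front (rotate right by 2).
So "glimpse" becomes "seglimp".

seglimp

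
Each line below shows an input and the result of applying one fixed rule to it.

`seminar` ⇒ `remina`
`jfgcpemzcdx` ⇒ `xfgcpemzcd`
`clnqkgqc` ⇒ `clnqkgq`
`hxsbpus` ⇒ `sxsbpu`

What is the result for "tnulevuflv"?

In each case the input is transformed by: delete the first character, then move the last character to the front.
Working it through for "tnulevuflv": intermediate "nulevuflv", final "vnulevufl".

vnulevufl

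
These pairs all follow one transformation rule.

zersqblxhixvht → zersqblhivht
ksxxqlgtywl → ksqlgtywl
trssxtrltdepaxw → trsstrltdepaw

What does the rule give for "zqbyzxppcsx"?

zqbyzppcs

The rule is to remove every "x".
On "zqbyzxppcsx" that produces "zqbyzppcs".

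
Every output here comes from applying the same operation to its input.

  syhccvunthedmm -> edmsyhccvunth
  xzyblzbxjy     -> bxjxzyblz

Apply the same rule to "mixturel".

In each case the input is transformed by: delete the last character, then move the last 3 characters to the front (rotate right by 3).
Starting from "mixturel": after the first operation, "mixture"; after the second, "uremixt".

uremixt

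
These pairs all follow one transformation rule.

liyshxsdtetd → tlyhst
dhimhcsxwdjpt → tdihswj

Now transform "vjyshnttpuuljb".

The pattern: keep every other character starting from the first (positions 1st, 3rd, 5th, ...), then move the last character to the front.
Working it through for "vjyshnttpuuljb": intermediate "vyhtpuj", final "jvyhtpu".

jvyhtpu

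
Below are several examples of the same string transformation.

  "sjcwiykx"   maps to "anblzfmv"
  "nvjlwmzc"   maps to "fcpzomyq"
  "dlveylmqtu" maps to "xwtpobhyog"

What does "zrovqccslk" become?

novfftyruc

The transformation: shift every letter 3 places forward in the alphabet (wrapping around), then reverse the string.
"zrovqccslk" → "curytffvon" → "novfftyruc".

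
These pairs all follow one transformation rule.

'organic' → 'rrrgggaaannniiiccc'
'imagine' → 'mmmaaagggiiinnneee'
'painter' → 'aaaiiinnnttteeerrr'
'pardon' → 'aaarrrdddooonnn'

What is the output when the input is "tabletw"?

The rule is to repeat every character 3 times, then delete the first 3 characters.
Starting from "tabletw": after the first operation, "tttaaabbbllleeetttwww"; after the second, "aaabbbllleeetttwww".

aaabbbllleeetttwww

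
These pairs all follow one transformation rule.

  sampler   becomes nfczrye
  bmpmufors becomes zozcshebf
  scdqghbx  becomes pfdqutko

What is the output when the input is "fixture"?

vsgkehr

The transformation: shift every letter 13 places forward in the alphabet (wrapping around) — i.e. ROT13, then swap each adjacent pair of characters (1↔2, 3↔4, ...).
Starting from "fixture": after the first operation, "svkgher"; after the second, "vsgkehr".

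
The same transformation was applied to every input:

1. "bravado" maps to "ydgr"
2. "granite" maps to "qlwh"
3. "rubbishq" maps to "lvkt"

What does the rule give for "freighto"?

The pattern: shift every letter 3 places forward in the alphabet (wrapping around), then keep only the last 4 characters.
Doing the same to "freighto": "jkwr".

jkwr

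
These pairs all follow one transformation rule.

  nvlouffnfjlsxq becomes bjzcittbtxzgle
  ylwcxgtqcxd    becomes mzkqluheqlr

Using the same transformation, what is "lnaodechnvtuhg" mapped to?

Rule — shift every letter 12 places backward in the alphabet (wrapping around).
On "lnaodechnvtuhg" that produces "zbocrsqvbjhivu".

zbocrsqvbjhivu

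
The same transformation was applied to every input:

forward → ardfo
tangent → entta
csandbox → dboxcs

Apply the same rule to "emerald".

The rule is to move the first 2 characters to the end (rotate left by 2), then delete the first 2 characters.
Applying that to "emerald" gives "aldem".

aldem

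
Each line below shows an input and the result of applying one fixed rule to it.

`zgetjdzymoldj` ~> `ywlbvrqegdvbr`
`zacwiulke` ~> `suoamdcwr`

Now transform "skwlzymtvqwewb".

codrqelniowotk

Looking at the pairs, the operation is to move the first character to the end, then shift every letter 8 places backward in the alphabet (wrapping around).
Working it through for "skwlzymtvqwewb": intermediate "kwlzymtvqwewbs", final "codrqelniowotk".
(Check on "zacwiulke": → "acwiulkez" → "suoamdcwr" ✓)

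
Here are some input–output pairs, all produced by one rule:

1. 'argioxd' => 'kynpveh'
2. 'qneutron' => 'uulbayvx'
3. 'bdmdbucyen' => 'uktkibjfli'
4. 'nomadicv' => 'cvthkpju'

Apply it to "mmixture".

The transformation: swap the first and last characters, then shift every letter 7 places forward in the alphabet (wrapping around).
Working it through for "mmixture": intermediate "emixturm", final "ltpeabyt".

ltpeabyt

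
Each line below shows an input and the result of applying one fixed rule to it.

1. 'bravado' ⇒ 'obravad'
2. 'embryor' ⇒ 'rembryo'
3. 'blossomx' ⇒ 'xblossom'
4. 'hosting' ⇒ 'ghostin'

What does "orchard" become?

dorchar

Each output is the input with this applied: move the last character to the front.
"orchard" → "dorchar".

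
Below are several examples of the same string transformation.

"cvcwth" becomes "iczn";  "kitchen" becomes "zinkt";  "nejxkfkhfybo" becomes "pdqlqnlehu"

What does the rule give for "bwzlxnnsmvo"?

Each output is the input with this applied: shift every letter 6 places forward in the alphabet (wrapping around), then delete the first 2 characters.
For "bwzlxnnsmvo", step one produces "hcfrdttysbu"; step two turns that into "frdttysbu".
(Check on "nejxkfkhfybo": → "tkpdqlqnlehu" → "pdqlqnlehu" ✓)

frdttysbu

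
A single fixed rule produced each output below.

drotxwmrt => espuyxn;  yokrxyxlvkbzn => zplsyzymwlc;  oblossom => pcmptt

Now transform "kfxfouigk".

Rule — shift every letter 1 place forward in the alphabet (wrapping around), then delete the last 2 characters.
For "kfxfouigk", step one produces "lgygpvjhl"; step two turns that into "lgygpvj".

lgygpvj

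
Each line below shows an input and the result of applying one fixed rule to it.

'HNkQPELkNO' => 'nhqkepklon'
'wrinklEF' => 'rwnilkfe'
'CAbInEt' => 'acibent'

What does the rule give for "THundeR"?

htnuedr

What's happening: swap each adjacent pair of characters (1↔2, 3↔4, ...), then convert every letter to lowercase.
Starting from "THundeR": after the first operation, "HTnuedR"; after the second, "htnuedr".
(Check on "CAbInEt": → "ACIbEnt" → "acibent" ✓)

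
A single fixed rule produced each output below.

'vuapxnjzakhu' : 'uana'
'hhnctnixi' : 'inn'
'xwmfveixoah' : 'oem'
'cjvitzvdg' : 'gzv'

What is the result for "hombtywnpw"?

pym

In each case the input is transformed by: keep one character in every 3, starting at position 3 (positions 3rd, 6th, 9th, ...), then reverse the string.
For "hombtywnpw", step one produces "myp"; step two turns that into "pym".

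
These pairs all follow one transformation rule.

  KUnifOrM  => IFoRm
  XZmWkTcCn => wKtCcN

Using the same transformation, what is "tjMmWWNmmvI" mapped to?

MwwnMMVi

Each output is the input with this applied: delete the first 3 characters, then flip the case of every letter.
Working it through for "tjMmWWNmmvI": intermediate "mWWNmmvI", final "MwwnMMVi".
(Check on "KUnifOrM": → "ifOrM" → "IFoRm" ✓)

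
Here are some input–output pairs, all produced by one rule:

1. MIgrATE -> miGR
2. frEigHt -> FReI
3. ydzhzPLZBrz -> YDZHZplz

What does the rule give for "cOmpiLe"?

CoMP

Looking at the pairs, the operation is to flip the case of every letter, then delete the last 3 characters.
For "cOmpiLe", step one produces "CoMPIlE"; step two turns that into "CoMP".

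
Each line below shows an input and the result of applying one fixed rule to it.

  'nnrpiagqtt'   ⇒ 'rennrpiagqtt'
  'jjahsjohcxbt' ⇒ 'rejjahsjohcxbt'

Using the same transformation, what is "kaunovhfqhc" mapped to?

rekaunovhfqhc

In each case the input is transformed by: prepend "re".
On "kaunovhfqhc" that produces "rekaunovhfqhc".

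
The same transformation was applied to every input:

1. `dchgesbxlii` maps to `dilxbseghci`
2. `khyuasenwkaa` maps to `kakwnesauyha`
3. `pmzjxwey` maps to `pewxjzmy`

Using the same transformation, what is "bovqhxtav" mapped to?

batxhqvov

The rule is to reverse the string, then swap the first and last characters.
For "bovqhxtav" the result is "batxhqvov".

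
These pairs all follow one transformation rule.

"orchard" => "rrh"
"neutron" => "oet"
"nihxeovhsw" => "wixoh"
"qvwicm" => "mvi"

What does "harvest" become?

sav

Rule — keep every other character starting from the second (positions 2nd, 4th, 6th, ...), then move the last character to the front.
For "harvest" the result is "sav".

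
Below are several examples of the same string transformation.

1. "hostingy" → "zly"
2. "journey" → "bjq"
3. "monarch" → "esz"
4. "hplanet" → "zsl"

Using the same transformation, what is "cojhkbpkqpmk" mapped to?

uzhh

Rule — keep one character in every 3, starting at position 1 (positions 1st, 4th, 7th, ...), then shift every letter 8 places backward in the alphabet (wrapping around).
"cojhkbpkqpmk" → "chpp" → "uzhh".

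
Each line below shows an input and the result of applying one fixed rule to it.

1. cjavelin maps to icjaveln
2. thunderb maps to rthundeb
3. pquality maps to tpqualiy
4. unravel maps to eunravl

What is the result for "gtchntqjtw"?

tgtchntqjw

The transformation: move the last character to the front, then swap the first and last characters.
On "gtchntqjtw": the first step gives "wgtchntqjt", and the second then gives "tgtchntqjw".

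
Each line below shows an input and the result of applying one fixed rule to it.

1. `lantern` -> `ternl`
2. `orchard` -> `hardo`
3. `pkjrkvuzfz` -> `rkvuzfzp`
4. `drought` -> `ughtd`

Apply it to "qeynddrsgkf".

Looking at the pairs, the operation is to move the first character to the end, then delete the first 2 characters.
"qeynddrsgkf" → "eynddrsgkfq" → "nddrsgkfq".

nddrsgkfq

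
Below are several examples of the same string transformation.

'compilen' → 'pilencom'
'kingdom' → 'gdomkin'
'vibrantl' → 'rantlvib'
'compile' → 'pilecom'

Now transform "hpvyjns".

Looking at the pairs, the operation is to move the first 3 characters to the end (rotate left by 3).
Applying that to "hpvyjns" gives "yjnshpv".

yjnshpv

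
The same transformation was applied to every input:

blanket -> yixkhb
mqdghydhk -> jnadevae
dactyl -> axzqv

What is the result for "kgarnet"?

Looking at the pairs, the operation is to shift every letter 3 places backward in the alphabet (wrapping around), then delete the last character.
On "kgarnet": the first step gives "hdxokbq", and the second then gives "hdxokb".

hdxokb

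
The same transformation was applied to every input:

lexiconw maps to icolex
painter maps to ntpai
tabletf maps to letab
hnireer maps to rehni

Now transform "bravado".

vabra

The rule is to delete the last 2 characters, then move the first 3 characters to the end (rotate left by 3).
Working it through for "bravado": intermediate "brava", final "vabra".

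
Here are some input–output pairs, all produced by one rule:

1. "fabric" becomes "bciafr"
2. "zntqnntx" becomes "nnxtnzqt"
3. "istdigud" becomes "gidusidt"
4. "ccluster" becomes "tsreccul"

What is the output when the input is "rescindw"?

niwdercs

Rule — swap each adjacent pair of characters (1↔2, 3↔4, ...), then swap the front and back halves of the string.
On "rescindw": the first step gives "ercsniwd", and the second then gives "niwdercs".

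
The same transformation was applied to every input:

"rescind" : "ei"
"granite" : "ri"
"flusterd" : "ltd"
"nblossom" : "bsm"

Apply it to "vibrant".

Looking at the pairs, the operation is to keep one character in every 3, starting at position 2 (positions 2nd, 5th, 8th, ...).
Applying that to "vibrant" gives "ia".

ia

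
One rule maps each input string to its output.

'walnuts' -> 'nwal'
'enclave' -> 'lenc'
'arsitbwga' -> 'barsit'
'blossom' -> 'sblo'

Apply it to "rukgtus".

gruk

In each case the input is transformed by: delete the last 3 characters, then move the last character to the front.
"rukgtus" → "rukg" → "gruk".
(Check on "enclave": → "encl" → "lenc" ✓)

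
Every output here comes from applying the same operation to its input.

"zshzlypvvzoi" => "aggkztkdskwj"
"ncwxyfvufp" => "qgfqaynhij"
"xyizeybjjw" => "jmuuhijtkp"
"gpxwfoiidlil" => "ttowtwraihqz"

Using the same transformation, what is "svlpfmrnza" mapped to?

The transformation: swap the front and back halves of the string, then shift every letter 11 places forward in the alphabet (wrapping around).
Applying both steps to "svlpfmrnza": "mrnzasvlpf", then "xcykldgwaq".
(Check on "zshzlypvvzoi": → "pvvzoizshzly" → "aggkztkdskwj" ✓)

xcykldgwaq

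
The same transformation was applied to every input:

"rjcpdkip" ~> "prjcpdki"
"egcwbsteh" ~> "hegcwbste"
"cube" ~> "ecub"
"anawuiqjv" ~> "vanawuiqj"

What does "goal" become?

The pattern: move the last character to the front.
On "goal" that produces "lgoa".

lgoa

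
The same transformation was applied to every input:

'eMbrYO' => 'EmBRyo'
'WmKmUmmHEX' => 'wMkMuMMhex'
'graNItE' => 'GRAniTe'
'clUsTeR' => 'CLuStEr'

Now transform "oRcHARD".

Rule — flip the case of every letter.
Doing the same to "oRcHARD": "OrChard".

OrChard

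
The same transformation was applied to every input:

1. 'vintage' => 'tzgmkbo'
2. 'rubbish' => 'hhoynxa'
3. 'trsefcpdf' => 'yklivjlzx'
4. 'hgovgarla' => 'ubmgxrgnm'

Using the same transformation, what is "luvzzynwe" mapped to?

bffetckra

The pattern: move the first 2 characters to the end (rotate left by 2), then shift every letter 6 places forward in the alphabet (wrapping around).
Working it through for "luvzzynwe": intermediate "vzzynwelu", final "bffetckra".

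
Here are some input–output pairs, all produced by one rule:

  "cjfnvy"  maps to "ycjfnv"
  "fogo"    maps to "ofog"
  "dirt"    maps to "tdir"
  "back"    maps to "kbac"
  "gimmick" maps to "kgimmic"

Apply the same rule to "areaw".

warea

Rule — move the last character to the front.
For "areaw" the result is "warea".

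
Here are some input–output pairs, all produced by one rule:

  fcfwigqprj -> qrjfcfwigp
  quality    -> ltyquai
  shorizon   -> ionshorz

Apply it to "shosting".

tngshosi

The transformation: move the last 3 characters to the front (rotate right by 3), then swap the first and last characters.
Applying that to "shosting" gives "tngshosi".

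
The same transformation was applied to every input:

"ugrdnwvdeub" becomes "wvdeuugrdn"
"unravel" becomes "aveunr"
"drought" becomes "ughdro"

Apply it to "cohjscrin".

scricohj

The transformation: delete the last character, then swap the front and back halves of the string.
"cohjscrin" → "cohjscri" → "scricohj".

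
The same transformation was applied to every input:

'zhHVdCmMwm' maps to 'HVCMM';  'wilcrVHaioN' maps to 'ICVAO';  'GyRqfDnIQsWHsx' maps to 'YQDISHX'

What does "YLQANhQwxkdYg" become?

LAHWKY

What's happening: keep every other character starting from the second (positions 2nd, 4th, 6th, ...), then convert every letter to uppercase.
Applying both steps to "YLQANhQwxkdYg": "LAhwkY", then "LAHWKY".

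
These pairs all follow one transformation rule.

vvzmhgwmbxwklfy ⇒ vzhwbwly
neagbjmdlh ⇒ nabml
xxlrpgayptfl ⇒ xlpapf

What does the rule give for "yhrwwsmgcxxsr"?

The transformation: keep every other character starting from the first (positions 1st, 3rd, 5th, ...).
So "yhrwwsmgcxxsr" becomes "yrwmcxr".

yrwmcxr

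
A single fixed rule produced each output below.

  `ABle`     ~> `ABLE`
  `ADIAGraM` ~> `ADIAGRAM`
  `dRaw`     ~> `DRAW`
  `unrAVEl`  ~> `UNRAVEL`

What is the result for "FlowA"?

FLOWA

The pattern: convert every letter to uppercase.
"FlowA" → "FLOWA".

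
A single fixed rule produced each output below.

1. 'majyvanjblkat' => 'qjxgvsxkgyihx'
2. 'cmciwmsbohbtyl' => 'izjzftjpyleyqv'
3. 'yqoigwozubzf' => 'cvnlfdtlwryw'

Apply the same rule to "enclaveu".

Looking at the pairs, the operation is to shift every letter 3 places backward in the alphabet (wrapping around), then move the last character to the front.
For "enclaveu", step one produces "bkzixsbr"; step two turns that into "rbkzixsb".

rbkzixsb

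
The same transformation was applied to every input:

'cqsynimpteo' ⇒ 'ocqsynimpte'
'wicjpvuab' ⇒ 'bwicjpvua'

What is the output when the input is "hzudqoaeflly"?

Rule — move the last character to the front.
Applying that to "hzudqoaeflly" gives "yhzudqoaefll".

yhzudqoaefll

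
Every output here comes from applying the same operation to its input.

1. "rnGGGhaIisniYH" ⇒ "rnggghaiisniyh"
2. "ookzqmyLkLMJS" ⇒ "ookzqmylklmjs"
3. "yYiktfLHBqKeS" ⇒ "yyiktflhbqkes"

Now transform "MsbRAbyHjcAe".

msbrabyhjcae

What's happening: convert every letter to lowercase.
"MsbRAbyHjcAe" → "msbrabyhjcae".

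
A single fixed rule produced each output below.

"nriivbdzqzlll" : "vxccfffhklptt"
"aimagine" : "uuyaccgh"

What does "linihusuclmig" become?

wabcccffghmoo

Rule — sort the characters into alphabetical order, then shift every letter 6 places backward in the alphabet (wrapping around).
Applying both steps to "linihusuclmig": "cghiiillmnsuu", then "wabcccffghmoo".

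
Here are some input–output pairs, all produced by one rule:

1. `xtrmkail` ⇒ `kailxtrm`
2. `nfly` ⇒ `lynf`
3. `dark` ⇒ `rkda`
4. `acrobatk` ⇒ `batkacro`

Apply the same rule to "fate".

tefa

The rule is to swap the front and back halves of the string.
For "fate" the result is "tefa".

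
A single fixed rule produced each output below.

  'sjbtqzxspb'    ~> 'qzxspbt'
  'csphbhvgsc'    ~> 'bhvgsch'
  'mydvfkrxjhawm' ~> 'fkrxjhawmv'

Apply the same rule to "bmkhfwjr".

fwjrh

The rule is to delete the first 3 characters, then move the first character to the end.
Starting from "bmkhfwjr": after the first operation, "hfwjr"; after the second, "fwjrh".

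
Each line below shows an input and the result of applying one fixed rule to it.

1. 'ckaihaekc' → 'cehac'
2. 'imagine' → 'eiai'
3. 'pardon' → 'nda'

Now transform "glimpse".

epig

The transformation: reverse the string, then keep every other character starting from the first (positions 1st, 3rd, 5th, ...).
Starting from "glimpse": after the first operation, "espmilg"; after the second, "epig".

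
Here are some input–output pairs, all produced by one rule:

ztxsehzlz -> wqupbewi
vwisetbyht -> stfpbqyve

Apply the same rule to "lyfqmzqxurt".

The pattern: shift every letter 3 places backward in the alphabet (wrapping around), then delete the last character.
For "lyfqmzqxurt", step one produces "ivcnjwnuroq"; step two turns that into "ivcnjwnuro".

ivcnjwnuro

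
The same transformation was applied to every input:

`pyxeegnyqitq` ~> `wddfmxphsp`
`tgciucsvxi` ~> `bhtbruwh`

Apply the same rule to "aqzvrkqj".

In each case the input is transformed by: shift every letter 1 place backward in the alphabet (wrapping around), then delete the first 2 characters.
Applying both steps to "aqzvrkqj": "zpyuqjpi", then "yuqjpi".

yuqjpi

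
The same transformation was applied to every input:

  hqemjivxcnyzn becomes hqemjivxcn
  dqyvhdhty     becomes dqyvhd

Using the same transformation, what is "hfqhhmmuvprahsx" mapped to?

hfqhhmmuvpra

Rule — delete the last 3 characters.
For "hfqhhmmuvprahsx" the result is "hfqhhmmuvpra".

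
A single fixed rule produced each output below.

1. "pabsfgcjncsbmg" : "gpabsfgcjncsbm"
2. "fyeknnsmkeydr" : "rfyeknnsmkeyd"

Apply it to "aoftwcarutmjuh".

In each case the input is transformed by: move the last character to the front.
"aoftwcarutmjuh" → "haoftwcarutmju".

haoftwcarutmju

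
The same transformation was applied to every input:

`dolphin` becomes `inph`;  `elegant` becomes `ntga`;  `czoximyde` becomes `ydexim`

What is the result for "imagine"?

What's happening: delete the first 3 characters, then swap the front and back halves of the string.
Starting from "imagine": after the first operation, "gine"; after the second, "negi".
(Check on "elegant": → "gant" → "ntga" ✓)

negi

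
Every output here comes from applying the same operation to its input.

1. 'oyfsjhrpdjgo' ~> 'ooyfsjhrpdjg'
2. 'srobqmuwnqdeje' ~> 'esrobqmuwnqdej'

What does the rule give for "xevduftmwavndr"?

Rule — move the last character to the front.
For "xevduftmwavndr" the result is "rxevduftmwavnd".

rxevduftmwavnd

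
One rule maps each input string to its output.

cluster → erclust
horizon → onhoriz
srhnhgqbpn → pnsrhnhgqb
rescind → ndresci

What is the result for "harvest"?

The rule is to move the last 2 characters to the front (rotate right by 2).
On "harvest" that produces "stharve".

stharve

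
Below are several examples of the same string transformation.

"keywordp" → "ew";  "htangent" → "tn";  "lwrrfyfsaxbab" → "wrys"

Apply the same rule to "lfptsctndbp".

ftc

In each case the input is transformed by: keep every other character starting from the second (positions 2nd, 4th, 6th, ...), then delete the last 2 characters.
On "lfptsctndbp": the first step gives "ftcnb", and the second then gives "ftc".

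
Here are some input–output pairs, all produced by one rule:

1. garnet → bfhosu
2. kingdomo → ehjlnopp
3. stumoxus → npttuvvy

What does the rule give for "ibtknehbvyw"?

Each output is the input with this applied: sort the characters into alphabetical order, then shift every letter 1 place forward in the alphabet (wrapping around).
Starting from "ibtknehbvyw": after the first operation, "bbehikntvwy"; after the second, "ccfijlouwxz".

ccfijlouwxz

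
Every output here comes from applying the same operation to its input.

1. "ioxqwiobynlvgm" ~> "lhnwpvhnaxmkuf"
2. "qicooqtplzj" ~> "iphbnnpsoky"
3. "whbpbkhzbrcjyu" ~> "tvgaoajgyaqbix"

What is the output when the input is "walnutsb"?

avzkmtsr

The transformation: shift every letter 1 place backward in the alphabet (wrapping around), then move the last character to the front.
Applying both steps to "walnutsb": "vzkmtsra", then "avzkmtsr".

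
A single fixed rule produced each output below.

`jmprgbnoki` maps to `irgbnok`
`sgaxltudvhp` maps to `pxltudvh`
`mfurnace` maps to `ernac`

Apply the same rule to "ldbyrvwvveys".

The rule is to delete the first 3 characters, then move the last character to the front.
Working it through for "ldbyrvwvveys": intermediate "yrvwvveys", final "syrvwvvey".

syrvwvvey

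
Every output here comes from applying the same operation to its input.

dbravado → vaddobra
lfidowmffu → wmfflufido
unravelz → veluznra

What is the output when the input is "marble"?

What's happening: swap the first and last characters, then swap the front and back halves of the string.
For "marble" the result is "blmear".

blmear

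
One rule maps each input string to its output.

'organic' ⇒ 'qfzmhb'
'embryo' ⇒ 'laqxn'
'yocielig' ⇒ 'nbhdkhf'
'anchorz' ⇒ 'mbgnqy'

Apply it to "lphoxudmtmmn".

In each case the input is transformed by: delete the first character, then shift every letter 1 place backward in the alphabet (wrapping around).
For "lphoxudmtmmn", step one produces "phoxudmtmmn"; step two turns that into "ognwtclsllm".

ognwtclsllm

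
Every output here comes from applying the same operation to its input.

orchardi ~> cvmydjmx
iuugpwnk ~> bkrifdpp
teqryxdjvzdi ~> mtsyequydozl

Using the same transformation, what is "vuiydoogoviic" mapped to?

tyjjbjqddxqpd

Looking at the pairs, the operation is to shift every letter 5 places backward in the alphabet (wrapping around), then move the first 3 characters to the end (rotate left by 3).
Applying both steps to "vuiydoogoviic": "qpdtyjjbjqddx", then "tyjjbjqddxqpd".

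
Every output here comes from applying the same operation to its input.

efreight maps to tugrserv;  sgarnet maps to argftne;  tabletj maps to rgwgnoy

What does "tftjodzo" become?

Looking at the pairs, the operation is to shift every letter 13 places forward in the alphabet (wrapping around) — i.e. ROT13, then move the last 3 characters to the front (rotate right by 3).
Applying both steps to "tftjodzo": "gsgwbqmb", then "qmbgsgwb".

qmbgsgwb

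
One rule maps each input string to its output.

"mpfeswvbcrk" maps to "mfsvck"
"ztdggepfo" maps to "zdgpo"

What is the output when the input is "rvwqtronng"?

rwton

Rule — keep every other character starting from the first (positions 1st, 3rd, 5th, ...).
So "rvwqtronng" becomes "rwton".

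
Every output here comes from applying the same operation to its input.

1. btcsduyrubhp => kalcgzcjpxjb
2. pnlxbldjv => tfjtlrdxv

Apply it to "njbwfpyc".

jenxgkvr

The transformation: shift every letter 8 places forward in the alphabet (wrapping around), then move the first 2 characters to the end (rotate left by 2).
"njbwfpyc" → "vrjenxgk" → "jenxgkvr".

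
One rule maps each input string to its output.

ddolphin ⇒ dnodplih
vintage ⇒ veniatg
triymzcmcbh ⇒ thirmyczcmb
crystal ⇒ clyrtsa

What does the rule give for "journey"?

jyuonre

What's happening: move the last character to the front, then swap each adjacent pair of characters (1↔2, 3↔4, ...).
Working it through for "journey": intermediate "yjourne", final "jyuonre".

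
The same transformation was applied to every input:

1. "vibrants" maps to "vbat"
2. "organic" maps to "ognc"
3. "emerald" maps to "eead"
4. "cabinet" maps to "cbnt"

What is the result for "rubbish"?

rbih

Looking at the pairs, the operation is to keep every other character starting from the first (positions 1st, 3rd, 5th, ...).
For "rubbish" the result is "rbih".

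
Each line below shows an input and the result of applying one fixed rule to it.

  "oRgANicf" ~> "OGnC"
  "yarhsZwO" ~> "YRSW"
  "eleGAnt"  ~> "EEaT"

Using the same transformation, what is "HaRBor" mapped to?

The transformation: flip the case of every letter, then keep every other character starting from the first (positions 1st, 3rd, 5th, ...).
For "HaRBor", step one produces "hArbOR"; step two turns that into "hrO".
(Check on "eleGAnt": → "ELEgaNT" → "EEaT" ✓)

hrO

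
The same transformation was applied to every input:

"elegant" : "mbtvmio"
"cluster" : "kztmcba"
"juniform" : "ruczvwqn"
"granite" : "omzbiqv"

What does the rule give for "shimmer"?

azpmquu

The pattern: take characters alternately from the front and the back (1st, last, 2nd, 2nd-last, ...), then shift every letter 8 places forward in the alphabet (wrapping around).
For "shimmer", step one produces "srheimm"; step two turns that into "azpmquu".
(Check on "elegant": → "etlneag" → "mbtvmio" ✓)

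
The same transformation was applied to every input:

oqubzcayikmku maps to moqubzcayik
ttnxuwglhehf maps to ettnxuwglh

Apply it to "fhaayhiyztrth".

rfhaayhiyzt

What's happening: delete the last 2 characters, then move the last character to the front.
For "fhaayhiyztrth" the result is "rfhaayhiyzt".
(Check on "oqubzcayikmku": → "oqubzcayikm" → "moqubzcayik" ✓)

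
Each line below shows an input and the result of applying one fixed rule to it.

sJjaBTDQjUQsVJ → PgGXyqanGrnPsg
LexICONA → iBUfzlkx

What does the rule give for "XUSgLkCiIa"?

Rule — shift every letter 3 places backward in the alphabet (wrapping around), then flip the case of every letter.
Working it through for "XUSgLkCiIa": intermediate "URPdIhZfFx", final "urpDiHzFfX".

urpDiHzFfX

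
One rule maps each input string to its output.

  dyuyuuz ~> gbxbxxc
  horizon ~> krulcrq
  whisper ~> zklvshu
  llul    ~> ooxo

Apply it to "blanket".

eodqnhw

The pattern: shift every letter 3 places forward in the alphabet (wrapping around).
On "blanket" that produces "eodqnhw".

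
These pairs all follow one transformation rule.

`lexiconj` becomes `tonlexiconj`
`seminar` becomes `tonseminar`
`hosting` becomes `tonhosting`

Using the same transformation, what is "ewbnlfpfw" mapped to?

tonewbnlfpfw

In each case the input is transformed by: prepend "ton".
For "ewbnlfpfw" the result is "tonewbnlfpfw".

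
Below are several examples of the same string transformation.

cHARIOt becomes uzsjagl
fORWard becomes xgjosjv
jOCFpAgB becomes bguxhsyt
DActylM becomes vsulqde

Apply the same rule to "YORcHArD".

Looking at the pairs, the operation is to shift every letter 8 places backward in the alphabet (wrapping around), then convert every letter to lowercase.
Applying both steps to "YORcHArD": "QGJuZSjV", then "qgjuzsjv".
(Check on "fORWard": → "xGJOsjv" → "xgjosjv" ✓)

qgjuzsjv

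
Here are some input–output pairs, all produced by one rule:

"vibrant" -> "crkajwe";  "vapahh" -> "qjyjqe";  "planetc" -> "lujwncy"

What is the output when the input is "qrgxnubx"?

What's happening: swap the first and last characters, then shift every letter 9 places forward in the alphabet (wrapping around).
"qrgxnubx" → "xrgxnubq" → "gapgwdkz".

gapgwdkz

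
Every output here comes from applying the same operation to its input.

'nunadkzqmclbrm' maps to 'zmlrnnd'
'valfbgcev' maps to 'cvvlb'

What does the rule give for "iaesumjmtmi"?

jtiieu

In each case the input is transformed by: keep every other character starting from the first (positions 1st, 3rd, 5th, ...), then move the first 3 characters to the end (rotate left by 3).
Applying both steps to "iaesumjmtmi": "ieujti", then "jtiieu".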